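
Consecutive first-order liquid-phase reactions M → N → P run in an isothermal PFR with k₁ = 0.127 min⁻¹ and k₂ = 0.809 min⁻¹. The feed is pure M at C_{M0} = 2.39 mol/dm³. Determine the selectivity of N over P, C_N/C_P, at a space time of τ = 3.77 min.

0.389

For first-order series with pure M initially, C_N(τ) = k₁C_{M0}/(k₂−k₁)·(e^(−k₁τ) − e^(−k₂τ)).
e^(−k₁τ) = e^(−0.127×3.77) = e^(−0.4788) = 0.6195; e^(−k₂τ) = e^(−3.050) = 0.04736.
C_N = 0.127×2.39/(0.809−0.127) × (0.6195−0.04736) = 0.4451×0.5722 = 0.2546 mol/dm³.
C_M = C_{M0}e^(−k₁τ) = 1.481 mol/dm³, so C_P = C_{M0}−C_M−C_N = 0.6547 mol/dm³; C_N/C_P = 0.389.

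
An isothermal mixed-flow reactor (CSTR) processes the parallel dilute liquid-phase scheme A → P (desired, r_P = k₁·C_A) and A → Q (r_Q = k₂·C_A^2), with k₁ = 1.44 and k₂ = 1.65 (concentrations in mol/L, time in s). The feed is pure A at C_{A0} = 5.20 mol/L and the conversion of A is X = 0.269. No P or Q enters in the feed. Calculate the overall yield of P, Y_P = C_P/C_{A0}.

0.0502

Exit C_A = C_{A0}(1−X) = 5.20×0.731 = 3.801 mol/L.
A CSTR operates uniformly at the exit composition, giving r_P = 5.474 and r_Q = 23.84 (each k·C_A^n at C_A = 3.801).
Fraction of consumed A going to P: r_P/(r_P+r_Q) = 0.1867.
C_P = 0.1867·C_{A0}·X = 0.1867×5.20×0.269 = 0.261 mol/L; Y_P = C_P/C_{A0} = 0.0502.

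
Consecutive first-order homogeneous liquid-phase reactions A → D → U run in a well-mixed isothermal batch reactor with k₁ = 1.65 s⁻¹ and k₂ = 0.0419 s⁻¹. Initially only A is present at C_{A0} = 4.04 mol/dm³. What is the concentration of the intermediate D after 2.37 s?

Solving the coupled first-order balances gives C_D(t) = [k₁/(k₂−k₁)]·C_{A0}·(e^(−k₁t) − e^(−k₂t)).
e^(−k₁t) = e^(−1.65×2.37) = e^(−3.910) = 0.02003; e^(−k₂t) = e^(−0.09930) = 0.9055.
C_D = 1.65×4.04/(0.0419−1.65) × (0.02003−0.9055) = (-4.145)×(-0.8854) = 3.670 mol/dm³.

3.67 mol/dm³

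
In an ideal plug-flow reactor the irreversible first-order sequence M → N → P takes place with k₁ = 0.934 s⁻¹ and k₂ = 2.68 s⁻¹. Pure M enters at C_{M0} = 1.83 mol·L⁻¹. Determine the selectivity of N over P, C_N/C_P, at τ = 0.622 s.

0.818

For first-order series with pure M initially, C_N(τ) = k₁C_{M0}/(k₂−k₁)·(e^(−k₁τ) − e^(−k₂τ)).
e^(−k₁τ) = e^(−0.934×0.622) = e^(−0.5809) = 0.5594; e^(−k₂τ) = e^(−1.667) = 0.1888.
C_N = 0.934×1.83/(2.68−0.934) × (0.5594−0.1888) = 0.9789×0.3705 = 0.3627 mol·L⁻¹.
C_M = C_{M0}e^(−k₁τ) = 1.024 mol·L⁻¹, so C_P = C_{M0}−C_M−C_N = 0.4436 mol·L⁻¹; C_N/C_P = 0.818.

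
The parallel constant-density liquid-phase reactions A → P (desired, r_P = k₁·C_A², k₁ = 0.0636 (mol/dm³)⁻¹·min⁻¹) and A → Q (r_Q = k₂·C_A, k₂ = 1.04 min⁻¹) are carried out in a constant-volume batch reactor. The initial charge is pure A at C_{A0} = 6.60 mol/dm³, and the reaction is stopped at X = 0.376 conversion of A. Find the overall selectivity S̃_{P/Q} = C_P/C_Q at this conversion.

C_A = C_{A0}(1−X) = 4.118 mol/dm³.
Along a PFR/batch, dC_Q/dC_A = −r_Q/(r_P+r_Q) = −k₂/(k₂+k₁·C_A).
Integrating from C_{A0} to C_A: C_Q = (1.04/0.0636)·ln[(1.04+0.0636·6.60)/(1.04+0.0636·4.12)] = 16.35·ln(1.460/1.302) = 1.871 mol/dm³.
Then C_P = (C_{A0}−C_A) − C_Q = 2.482 − 1.871 = 0.6105 mol/dm³.
S̃_{P/Q} = C_P/C_Q = 0.6105/1.871 = 0.326.

0.326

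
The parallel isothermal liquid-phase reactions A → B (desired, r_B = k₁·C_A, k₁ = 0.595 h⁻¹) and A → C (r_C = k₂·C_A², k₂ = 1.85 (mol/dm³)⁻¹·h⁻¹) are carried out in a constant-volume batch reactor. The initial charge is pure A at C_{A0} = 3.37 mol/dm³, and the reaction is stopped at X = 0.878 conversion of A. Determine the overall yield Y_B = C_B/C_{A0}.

0.154

C_A = C_{A0}(1−X) = 0.4111 mol/dm³.
Along a PFR/batch, dC_B/dC_A = −r_B/(r_B+r_C) = −k₁/(k₁+k₂·C_A).
Integrating from C_{A0} to C_A: C_B = (0.595/1.85)·ln[(0.595+1.85·3.37)/(0.595+1.85·0.411)] = 0.3216·ln(6.830/1.356) = 0.5201 mol/dm³.
Y_B = C_B/C_{A0} = 0.5201/3.37 = 0.154.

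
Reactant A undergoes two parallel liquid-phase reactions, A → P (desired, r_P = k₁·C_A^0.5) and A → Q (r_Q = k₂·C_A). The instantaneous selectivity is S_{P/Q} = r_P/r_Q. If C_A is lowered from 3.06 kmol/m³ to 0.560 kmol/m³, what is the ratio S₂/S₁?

2.34

S_{P/Q} = (k₁/k₂)·C_A^-0.5, so S₂/S₁ = (C_{A,2}/C_{A,1})^-0.5.
= (0.560/3.06)^(-0.5) = (0.1830)^(-0.5) = 2.34.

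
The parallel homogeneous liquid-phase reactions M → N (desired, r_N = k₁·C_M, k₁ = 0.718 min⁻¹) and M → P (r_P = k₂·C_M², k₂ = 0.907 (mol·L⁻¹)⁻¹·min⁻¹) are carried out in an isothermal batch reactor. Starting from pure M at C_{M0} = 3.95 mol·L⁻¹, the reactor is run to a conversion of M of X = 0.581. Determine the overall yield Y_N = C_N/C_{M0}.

C_M = C_{M0}(1−X) = 1.655 mol·L⁻¹.
Along a PFR/batch, dC_N/dC_M = −r_N/(r_N+r_P) = −k₁/(k₁+k₂·C_M).
Integrating from C_{M0} to C_M: C_N = (0.718/0.907)·ln[(0.718+0.907·3.95)/(0.718+0.907·1.66)] = 0.7916·ln(4.301/2.219) = 0.5238 mol·L⁻¹.
Y_N = C_N/C_{M0} = 0.5238/3.95 = 0.133.

0.133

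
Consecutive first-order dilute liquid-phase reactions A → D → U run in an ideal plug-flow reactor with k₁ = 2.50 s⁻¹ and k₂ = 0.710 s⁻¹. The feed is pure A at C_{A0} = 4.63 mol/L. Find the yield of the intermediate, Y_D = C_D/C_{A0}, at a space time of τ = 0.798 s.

0.603

Solving the coupled first-order balances gives C_D(τ) = [k₁/(k₂−k₁)]·C_{A0}·(e^(−k₁τ) − e^(−k₂τ)).
e^(−k₁τ) = e^(−2.50×0.798) = e^(−1.995) = 0.1360; e^(−k₂τ) = e^(−0.5666) = 0.5675.
C_D = 2.50×4.63/(0.710−2.50) × (0.1360−0.5675) = (-6.466)×(-0.4314) = 2.790 mol/L.
Y_D = C_D/C_{A0} = 2.790/4.63 = 0.603.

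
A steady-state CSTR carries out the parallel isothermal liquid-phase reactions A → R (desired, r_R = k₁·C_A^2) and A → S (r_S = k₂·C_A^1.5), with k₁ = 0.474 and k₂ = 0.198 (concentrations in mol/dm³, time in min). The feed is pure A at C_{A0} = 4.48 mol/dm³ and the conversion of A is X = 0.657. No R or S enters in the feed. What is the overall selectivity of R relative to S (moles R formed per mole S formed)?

Exit C_A = C_{A0}(1−X) = 4.48×0.343 = 1.537 mol/dm³.
A CSTR operates uniformly at the exit composition, giving r_R = 1.119 and r_S = 0.3772 (each k·C_A^n at C_A = 1.537).
Overall selectivity = C_R/C_S = r_Rτ/(r_Sτ) = r_R/r_S = 2.97.

2.97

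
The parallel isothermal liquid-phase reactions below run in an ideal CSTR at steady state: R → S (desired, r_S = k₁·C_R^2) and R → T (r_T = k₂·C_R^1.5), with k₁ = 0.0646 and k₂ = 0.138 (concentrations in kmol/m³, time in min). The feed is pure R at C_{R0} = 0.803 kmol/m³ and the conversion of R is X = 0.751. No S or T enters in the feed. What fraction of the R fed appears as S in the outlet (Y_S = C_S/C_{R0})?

Exit C_R = C_{R0}(1−X) = 0.803×0.249 = 0.1999 kmol/m³.
In a CSTR the entire volume is at exit conditions, so r_S = 0.0646×0.1999^2 = 0.002583 and r_T = 0.138×0.1999^1.5 = 0.01234.
Fraction of consumed R going to S: r_S/(r_S+r_T) = 0.1731.
C_S = 0.1731·C_{R0}·X = 0.1731×0.803×0.751 = 0.104 kmol/m³; Y_S = C_S/C_{R0} = 0.130.

0.130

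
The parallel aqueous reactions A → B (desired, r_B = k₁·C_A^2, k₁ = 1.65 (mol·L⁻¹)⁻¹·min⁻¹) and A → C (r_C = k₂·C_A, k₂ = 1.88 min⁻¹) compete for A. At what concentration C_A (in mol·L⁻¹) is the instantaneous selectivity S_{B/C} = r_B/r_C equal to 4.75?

5.41 mol·L⁻¹

S_{B/C} = (k₁/k₂)·C_A ⇒ C_A = S·k₂/k₁.
= 4.75×1.88/1.65 = 5.41 mol·L⁻¹.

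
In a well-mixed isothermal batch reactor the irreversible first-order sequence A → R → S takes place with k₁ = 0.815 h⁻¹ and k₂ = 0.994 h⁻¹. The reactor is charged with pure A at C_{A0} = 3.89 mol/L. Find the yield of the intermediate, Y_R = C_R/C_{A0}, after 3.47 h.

0.125

Solving the coupled first-order balances gives C_R(t) = [k₁/(k₂−k₁)]·C_{A0}·(e^(−k₁t) − e^(−k₂t)).
e^(−k₁t) = e^(−0.815×3.47) = e^(−2.828) = 0.05913; e^(−k₂t) = e^(−3.449) = 0.03177.
C_R = 0.815×3.89/(0.994−0.815) × (0.05913−0.03177) = 17.71×0.02736 = 0.4845 mol/L.
Y_R = C_R/C_{A0} = 0.4845/3.89 = 0.125.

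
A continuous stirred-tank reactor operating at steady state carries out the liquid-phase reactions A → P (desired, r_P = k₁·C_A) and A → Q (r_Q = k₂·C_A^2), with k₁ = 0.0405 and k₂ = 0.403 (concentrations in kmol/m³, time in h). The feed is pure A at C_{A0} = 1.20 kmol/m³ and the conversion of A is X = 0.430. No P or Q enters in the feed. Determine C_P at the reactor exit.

Exit C_A = C_{A0}(1−X) = 1.20×0.570 = 0.6840 kmol/m³.
In a CSTR the entire volume is at exit conditions, so r_P = 0.0405×0.6840 = 0.02770 and r_Q = 0.403×0.6840^2 = 0.1885.
Fraction of consumed A going to P: r_P/(r_P+r_Q) = 0.1281.
C_P = 0.1281·C_{A0}·X = 0.1281×1.20×0.430 = 0.0661 kmol/m³.

0.0661 kmol/m³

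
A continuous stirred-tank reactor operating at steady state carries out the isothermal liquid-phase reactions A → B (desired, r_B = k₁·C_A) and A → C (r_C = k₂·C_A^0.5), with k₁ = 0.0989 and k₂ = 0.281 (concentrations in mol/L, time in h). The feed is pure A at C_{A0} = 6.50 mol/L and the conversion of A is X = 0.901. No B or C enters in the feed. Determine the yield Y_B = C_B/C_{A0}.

Exit C_A = C_{A0}(1−X) = 6.50×0.0990 = 0.6435 mol/L.
A CSTR operates uniformly at the exit composition, giving r_B = 0.06364 and r_C = 0.2254 (each k·C_A^n at C_A = 0.6435).
Fraction of consumed A going to B: r_B/(r_B+r_C) = 0.2202.
C_B = 0.2202·C_{A0}·X = 0.2202×6.50×0.901 = 1.29 mol/L; Y_B = C_B/C_{A0} = 0.198.

0.198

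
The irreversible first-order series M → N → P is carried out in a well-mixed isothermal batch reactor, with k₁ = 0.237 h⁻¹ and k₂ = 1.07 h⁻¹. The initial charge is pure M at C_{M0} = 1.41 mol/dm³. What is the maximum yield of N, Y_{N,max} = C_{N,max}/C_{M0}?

At the optimum, C_{N,max}/C_{M0} = (k₁/k₂)^[k₂/(k₂−k₁)].
= (0.237/1.07)^(1.07/(1.07−0.237)) = (0.2215)^(1.285) = 0.1442.

0.144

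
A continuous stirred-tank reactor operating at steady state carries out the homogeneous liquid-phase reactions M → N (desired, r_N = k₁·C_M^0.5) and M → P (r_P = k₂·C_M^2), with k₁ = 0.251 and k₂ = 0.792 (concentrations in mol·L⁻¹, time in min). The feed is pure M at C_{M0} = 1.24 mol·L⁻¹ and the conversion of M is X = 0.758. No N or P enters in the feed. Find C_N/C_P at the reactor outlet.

Exit C_M = C_{M0}(1−X) = 1.24×0.242 = 0.3001 mol·L⁻¹.
Rates in a CSTR are evaluated at the outlet concentration: r_N = 0.251×0.3001^0.5 = 0.1375, r_P = 0.792×0.3001^2 = 0.07132.
Overall selectivity = C_N/C_P = r_Nτ/(r_Pτ) = r_N/r_P = 1.93.

1.93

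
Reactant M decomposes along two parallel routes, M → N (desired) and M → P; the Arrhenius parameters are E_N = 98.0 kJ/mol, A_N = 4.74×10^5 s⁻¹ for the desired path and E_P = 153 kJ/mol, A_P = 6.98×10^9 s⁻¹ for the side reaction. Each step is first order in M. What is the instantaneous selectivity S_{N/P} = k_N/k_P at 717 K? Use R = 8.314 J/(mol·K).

0.690

Since both paths have the same order in M, the concentration cancels and S_{N/P} = k_N/k_P = (A_N/A_P)·exp[(E_P−E_N)/(RT)].
(E_P−E_N)/(RT) = (153−98.0)×10³/(8.314×717) = 55000/5961 = 9.226.
k_N/k_P = (4.74×10^5/6.98×10^9)·exp(9.226) = 6.791×10^-5 × 10162 = 0.690.
Since E_N < E_P, lowering the temperature improves selectivity toward N.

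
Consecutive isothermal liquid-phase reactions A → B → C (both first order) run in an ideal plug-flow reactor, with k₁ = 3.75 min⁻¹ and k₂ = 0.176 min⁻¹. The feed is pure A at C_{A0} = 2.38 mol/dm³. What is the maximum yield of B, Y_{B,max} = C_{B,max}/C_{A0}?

At the optimum, C_{B,max}/C_{A0} = (k₁/k₂)^[k₂/(k₂−k₁)].
= (3.75/0.176)^(0.176/(0.176−3.75)) = (21.31)^(-0.04924) = 0.8602.

0.860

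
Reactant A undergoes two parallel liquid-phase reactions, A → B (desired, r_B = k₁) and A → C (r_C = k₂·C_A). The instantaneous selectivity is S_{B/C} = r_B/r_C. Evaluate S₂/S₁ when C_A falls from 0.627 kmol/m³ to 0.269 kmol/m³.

S_{B/C} = (k₁/k₂)·C_A⁻¹, so S₂/S₁ = (C_{A,2}/C_{A,1})⁻¹.
= 0.627/0.269 = 2.33.
Selectivity toward B rises as C_A falls — low-concentration operation is favoured.

2.33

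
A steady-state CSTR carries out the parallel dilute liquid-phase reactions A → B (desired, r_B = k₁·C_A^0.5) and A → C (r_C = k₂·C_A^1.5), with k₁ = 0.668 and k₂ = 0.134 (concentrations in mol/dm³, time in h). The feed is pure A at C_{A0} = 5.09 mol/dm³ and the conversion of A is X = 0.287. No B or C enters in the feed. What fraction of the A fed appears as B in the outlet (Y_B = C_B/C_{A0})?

Exit C_A = C_{A0}(1−X) = 5.09×0.713 = 3.629 mol/dm³.
A CSTR operates uniformly at the exit composition, giving r_B = 1.273 and r_C = 0.9264 (each k·C_A^n at C_A = 3.629).
Fraction of consumed A going to B: r_B/(r_B+r_C) = 0.5787.
C_B = 0.5787·C_{A0}·X = 0.5787×5.09×0.287 = 0.845 mol/dm³; Y_B = C_B/C_{A0} = 0.166.

0.166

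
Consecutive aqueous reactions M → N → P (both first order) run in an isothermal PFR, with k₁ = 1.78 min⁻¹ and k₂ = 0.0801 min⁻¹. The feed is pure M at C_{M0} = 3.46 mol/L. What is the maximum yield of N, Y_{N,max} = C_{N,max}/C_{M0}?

At the optimum, C_{N,max}/C_{M0} = (k₁/k₂)^[k₂/(k₂−k₁)].
= (1.78/0.0801)^(0.0801/(0.0801−1.78)) = (22.22)^(-0.04712) = 0.8640.

0.864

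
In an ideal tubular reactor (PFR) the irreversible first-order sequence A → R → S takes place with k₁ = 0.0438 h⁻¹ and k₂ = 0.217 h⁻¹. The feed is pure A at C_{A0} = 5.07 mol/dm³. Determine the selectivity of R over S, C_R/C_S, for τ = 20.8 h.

0.198

Solving the coupled first-order balances gives C_R(τ) = [k₁/(k₂−k₁)]·C_{A0}·(e^(−k₁τ) − e^(−k₂τ)).
e^(−k₁τ) = e^(−0.0438×20.8) = e^(−0.9110) = 0.4021; e^(−k₂τ) = e^(−4.514) = 0.01096.
C_R = 0.0438×5.07/(0.217−0.0438) × (0.4021−0.01096) = 1.282×0.3911 = 0.5015 mol/dm³.
C_A = C_{A0}e^(−k₁τ) = 2.039 mol/dm³, so C_S = C_{A0}−C_A−C_R = 2.530 mol/dm³; C_R/C_S = 0.198.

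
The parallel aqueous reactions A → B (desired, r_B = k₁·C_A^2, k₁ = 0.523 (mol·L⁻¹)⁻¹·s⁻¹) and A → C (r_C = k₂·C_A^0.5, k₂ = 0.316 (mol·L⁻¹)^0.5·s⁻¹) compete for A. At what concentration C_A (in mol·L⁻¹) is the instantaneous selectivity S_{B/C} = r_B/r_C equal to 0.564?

0.488 mol·L⁻¹

S_{B/C} = (k₁/k₂)·C_A^1.5 ⇒ C_A = (S·k₂/k₁)^(1/1.5).
= (0.564×0.316/0.523)^(0.6667) = (0.3408)^(0.6667) = 0.488 mol·L⁻¹.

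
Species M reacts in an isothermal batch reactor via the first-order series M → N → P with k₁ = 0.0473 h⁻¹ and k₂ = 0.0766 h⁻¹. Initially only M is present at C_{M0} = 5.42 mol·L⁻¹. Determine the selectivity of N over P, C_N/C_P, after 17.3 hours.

1.03

Solving the coupled first-order balances gives C_N(t) = [k₁/(k₂−k₁)]·C_{M0}·(e^(−k₁t) − e^(−k₂t)).
e^(−k₁t) = e^(−0.0473×17.3) = e^(−0.8183) = 0.4412; e^(−k₂t) = e^(−1.325) = 0.2658.
C_N = 0.0473×5.42/(0.0766−0.0473) × (0.4412−0.2658) = 8.750×0.1754 = 1.535 mol·L⁻¹.
C_M = C_{M0}e^(−k₁t) = 2.391 mol·L⁻¹, so C_P = C_{M0}−C_M−C_N = 1.494 mol·L⁻¹; C_N/C_P = 1.03.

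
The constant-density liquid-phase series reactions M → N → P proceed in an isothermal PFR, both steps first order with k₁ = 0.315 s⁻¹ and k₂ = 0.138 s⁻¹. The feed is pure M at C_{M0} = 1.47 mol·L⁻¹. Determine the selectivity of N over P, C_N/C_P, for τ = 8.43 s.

Solving the coupled first-order balances gives C_N(τ) = [k₁/(k₂−k₁)]·C_{M0}·(e^(−k₁τ) − e^(−k₂τ)).
e^(−k₁τ) = e^(−0.315×8.43) = e^(−2.655) = 0.07027; e^(−k₂τ) = e^(−1.163) = 0.3124.
C_N = 0.315×1.47/(0.138−0.315) × (0.07027−0.3124) = (-2.616)×(-0.2422) = 0.6336 mol·L⁻¹.
C_M = C_{M0}e^(−k₁τ) = 0.1033 mol·L⁻¹, so C_P = C_{M0}−C_M−C_N = 0.7332 mol·L⁻¹; C_N/C_P = 0.864.

0.864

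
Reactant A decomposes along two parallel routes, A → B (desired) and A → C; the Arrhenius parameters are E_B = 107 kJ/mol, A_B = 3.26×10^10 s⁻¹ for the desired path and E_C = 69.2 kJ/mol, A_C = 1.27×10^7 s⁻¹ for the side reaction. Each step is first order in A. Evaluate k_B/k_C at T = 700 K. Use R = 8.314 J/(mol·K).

k_B/k_C = (A_B/A_C)·exp[−(E_B−E_C)/(RT)] = (A_B/A_C)·exp[(E_C−E_B)/(RT)].
(E_C−E_B)/(RT) = (69.2−107)×10³/(8.314×700) = -37800/5820 = -6.495.
k_B/k_C = (3.26×10^10/1.27×10^7)·exp(-6.495) = 2567 × 0.001511 = 3.88.
Since E_B > E_C, raising the temperature improves selectivity toward B.

3.88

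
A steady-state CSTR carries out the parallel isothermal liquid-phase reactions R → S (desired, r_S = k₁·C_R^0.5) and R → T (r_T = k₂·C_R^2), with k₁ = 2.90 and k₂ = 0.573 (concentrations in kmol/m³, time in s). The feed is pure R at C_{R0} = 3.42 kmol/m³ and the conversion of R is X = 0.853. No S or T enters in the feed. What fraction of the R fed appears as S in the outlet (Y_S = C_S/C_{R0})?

Exit C_R = C_{R0}(1−X) = 3.42×0.147 = 0.5027 kmol/m³.
A CSTR operates uniformly at the exit composition, giving r_S = 2.056 and r_T = 0.1448 (each k·C_R^n at C_R = 0.5027).
Fraction of consumed R going to S: r_S/(r_S+r_T) = 0.9342.
C_S = 0.9342·C_{R0}·X = 0.9342×3.42×0.853 = 2.73 kmol/m³; Y_S = C_S/C_{R0} = 0.797.

0.797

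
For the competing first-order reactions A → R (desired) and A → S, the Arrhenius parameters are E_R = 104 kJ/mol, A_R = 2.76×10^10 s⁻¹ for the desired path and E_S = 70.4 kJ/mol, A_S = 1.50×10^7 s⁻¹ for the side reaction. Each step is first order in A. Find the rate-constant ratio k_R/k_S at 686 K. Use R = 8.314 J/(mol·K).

With equal orders, S_{R/S} = k_R/k_S = (A_R/A_S)·exp[(E_S−E_R)/(RT)].
(E_S−E_R)/(RT) = (70.4−104)×10³/(8.314×686) = -33600/5703 = -5.891.
k_R/k_S = (2.76×10^10/1.50×10^7)·exp(-5.891) = 1840 × 0.002764 = 5.09.

5.09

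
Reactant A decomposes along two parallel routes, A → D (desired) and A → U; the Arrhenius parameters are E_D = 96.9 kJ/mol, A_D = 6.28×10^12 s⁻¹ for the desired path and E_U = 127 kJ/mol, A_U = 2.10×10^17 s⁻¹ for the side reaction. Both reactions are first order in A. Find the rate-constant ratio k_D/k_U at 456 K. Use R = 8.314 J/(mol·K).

0.0839

k_D/k_U = (A_D/A_U)·exp[−(E_D−E_U)/(RT)] = (A_D/A_U)·exp[(E_U−E_D)/(RT)].
(E_U−E_D)/(RT) = (127−96.9)×10³/(8.314×456) = 30100/3791 = 7.939.
k_D/k_U = (6.28×10^12/2.10×10^17)·exp(7.939) = 2.990×10^-5 × 2806 = 0.0839.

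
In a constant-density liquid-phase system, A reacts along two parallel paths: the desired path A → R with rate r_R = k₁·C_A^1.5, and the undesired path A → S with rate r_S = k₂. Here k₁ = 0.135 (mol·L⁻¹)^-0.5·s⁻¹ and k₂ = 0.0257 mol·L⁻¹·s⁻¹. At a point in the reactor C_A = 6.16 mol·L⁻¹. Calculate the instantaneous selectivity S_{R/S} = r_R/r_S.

80.3

S_{R/S} = r_R/r_S = (k₁·C_A^1.5)/(k₂) = (k₁/k₂)·C_A^1.5.
= (0.135×6.160^1.5) / (0.0257) = 2.064/0.02570 = 80.3.
Since the desired path is higher order in A, keeping C_A high (PFR or concentrated feed) favours R.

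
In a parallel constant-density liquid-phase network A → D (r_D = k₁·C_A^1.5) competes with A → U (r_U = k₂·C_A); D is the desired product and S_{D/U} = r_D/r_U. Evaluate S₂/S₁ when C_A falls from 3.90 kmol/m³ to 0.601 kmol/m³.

0.393

S_{D/U} = (k₁/k₂)·C_A^0.5, so S₂/S₁ = (C_{A,2}/C_{A,1})^0.5.
= (0.601/3.90)^0.5 = (0.1541)^0.5 = 0.393.
Selectivity toward D falls as C_A falls — high-concentration operation is favoured.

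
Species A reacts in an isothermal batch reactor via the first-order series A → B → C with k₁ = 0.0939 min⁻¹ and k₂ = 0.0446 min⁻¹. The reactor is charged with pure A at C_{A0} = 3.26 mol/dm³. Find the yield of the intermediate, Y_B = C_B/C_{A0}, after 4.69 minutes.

0.319

The intermediate concentration in a first-order A→B→C sequence is C_B = k₁C_{A0}(e^(−k₁t) − e^(−k₂t))/(k₂−k₁).
e^(−k₁t) = e^(−0.0939×4.69) = e^(−0.4404) = 0.6438; e^(−k₂t) = e^(−0.2092) = 0.8113.
C_B = 0.0939×3.26/(0.0446−0.0939) × (0.6438−0.8113) = (-6.209)×(-0.1675) = 1.040 mol/dm³.
Y_B = C_B/C_{A0} = 1.040/3.26 = 0.319.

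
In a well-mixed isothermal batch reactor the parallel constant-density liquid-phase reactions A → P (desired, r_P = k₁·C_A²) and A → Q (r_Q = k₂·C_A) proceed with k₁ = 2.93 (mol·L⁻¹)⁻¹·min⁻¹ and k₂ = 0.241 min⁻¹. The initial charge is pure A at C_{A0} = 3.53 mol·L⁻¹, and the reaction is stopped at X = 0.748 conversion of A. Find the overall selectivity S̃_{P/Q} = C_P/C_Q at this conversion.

23.5

C_A = C_{A0}(1−X) = 0.8896 mol·L⁻¹.
Along a PFR/batch, dC_Q/dC_A = −r_Q/(r_P+r_Q) = −k₂/(k₂+k₁·C_A).
Integrating from C_{A0} to C_A: C_Q = (0.241/2.93)·ln[(0.241+2.93·3.53)/(0.241+2.93·0.890)] = 0.08225·ln(10.58/2.847) = 0.1080 mol·L⁻¹.
Then C_P = (C_{A0}−C_A) − C_Q = 2.640 − 0.1080 = 2.532 mol·L⁻¹.
S̃_{P/Q} = C_P/C_Q = 2.532/0.1080 = 23.5.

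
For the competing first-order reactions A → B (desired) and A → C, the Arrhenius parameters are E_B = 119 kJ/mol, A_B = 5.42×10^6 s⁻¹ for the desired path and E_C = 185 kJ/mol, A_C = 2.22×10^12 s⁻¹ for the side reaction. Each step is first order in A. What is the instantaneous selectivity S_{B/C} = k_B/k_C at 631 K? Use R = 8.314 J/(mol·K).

With equal orders, S_{B/C} = k_B/k_C = (A_B/A_C)·exp[(E_C−E_B)/(RT)].
(E_C−E_B)/(RT) = (185−119)×10³/(8.314×631) = 66000/5246 = 12.58.
k_B/k_C = (5.42×10^6/2.22×10^12)·exp(12.58) = 2.441×10^-6 × 2.909×10^5 = 0.710.

0.710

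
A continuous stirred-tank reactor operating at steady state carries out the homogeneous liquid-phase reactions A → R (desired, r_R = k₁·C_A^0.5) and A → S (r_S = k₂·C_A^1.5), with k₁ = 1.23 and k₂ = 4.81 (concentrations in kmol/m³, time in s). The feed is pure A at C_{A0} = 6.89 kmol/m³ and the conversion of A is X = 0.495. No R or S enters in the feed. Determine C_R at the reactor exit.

0.233 kmol/m³

Exit C_A = C_{A0}(1−X) = 6.89×0.505 = 3.479 kmol/m³.
In a CSTR the entire volume is at exit conditions, so r_R = 1.23×3.479^0.5 = 2.294 and r_S = 4.81×3.479^1.5 = 31.22.
Fraction of consumed A going to R: r_R/(r_R+r_S) = 0.06846.
C_R = 0.06846·C_{A0}·X = 0.06846×6.89×0.495 = 0.233 kmol/m³.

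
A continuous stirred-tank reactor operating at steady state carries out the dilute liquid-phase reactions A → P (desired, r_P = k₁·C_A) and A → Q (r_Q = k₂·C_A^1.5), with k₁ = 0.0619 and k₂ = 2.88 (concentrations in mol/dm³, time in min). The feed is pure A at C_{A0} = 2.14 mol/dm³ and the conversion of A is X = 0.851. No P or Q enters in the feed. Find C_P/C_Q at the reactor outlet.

0.0381

Exit C_A = C_{A0}(1−X) = 2.14×0.149 = 0.3189 mol/dm³.
Rates in a CSTR are evaluated at the outlet concentration: r_P = 0.0619×0.3189 = 0.01974, r_Q = 2.88×0.3189^1.5 = 0.5186.
Overall selectivity = C_P/C_Q = r_Pτ/(r_Qτ) = r_P/r_Q = 0.0381.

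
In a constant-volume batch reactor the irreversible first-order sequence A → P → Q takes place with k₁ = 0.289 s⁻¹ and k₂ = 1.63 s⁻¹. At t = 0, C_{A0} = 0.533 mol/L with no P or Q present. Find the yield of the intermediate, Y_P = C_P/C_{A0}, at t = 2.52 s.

The intermediate concentration in a first-order A→B→C sequence is C_P = k₁C_{A0}(e^(−k₁t) − e^(−k₂t))/(k₂−k₁).
e^(−k₁t) = e^(−0.289×2.52) = e^(−0.7283) = 0.4827; e^(−k₂t) = e^(−4.108) = 0.01645.
C_P = 0.289×0.533/(1.63−0.289) × (0.4827−0.01645) = 0.1149×0.4663 = 0.05356 mol/L.
Y_P = C_P/C_{A0} = 0.05356/0.533 = 0.100.

0.100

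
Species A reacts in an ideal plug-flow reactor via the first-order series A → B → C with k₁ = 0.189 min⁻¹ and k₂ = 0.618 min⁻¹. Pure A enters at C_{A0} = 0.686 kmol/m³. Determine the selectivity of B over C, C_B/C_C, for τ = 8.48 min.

0.121

For first-order series with pure A initially, C_B(τ) = k₁C_{A0}/(k₂−k₁)·(e^(−k₁τ) − e^(−k₂τ)).
e^(−k₁τ) = e^(−0.189×8.48) = e^(−1.603) = 0.2013; e^(−k₂τ) = e^(−5.241) = 0.005297.
C_B = 0.189×0.686/(0.618−0.189) × (0.2013−0.005297) = 0.3022×0.1961 = 0.05925 kmol/m³.
C_A = C_{A0}e^(−k₁τ) = 0.1381 kmol/m³, so C_C = C_{A0}−C_A−C_B = 0.4886 kmol/m³; C_B/C_C = 0.121.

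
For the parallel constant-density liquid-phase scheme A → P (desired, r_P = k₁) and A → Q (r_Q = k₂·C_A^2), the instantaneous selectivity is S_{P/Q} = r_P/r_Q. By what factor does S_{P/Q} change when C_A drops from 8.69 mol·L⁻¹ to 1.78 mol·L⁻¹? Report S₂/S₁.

S_{P/Q} = (k₁/k₂)·C_A^-2, so S₂/S₁ = (C_{A,2}/C_{A,1})^-2.
= (1.78/8.69)^(-2) = (0.2048)^(-2) = 23.8.
Selectivity toward P rises as C_A falls — low-concentration operation is favoured.

23.8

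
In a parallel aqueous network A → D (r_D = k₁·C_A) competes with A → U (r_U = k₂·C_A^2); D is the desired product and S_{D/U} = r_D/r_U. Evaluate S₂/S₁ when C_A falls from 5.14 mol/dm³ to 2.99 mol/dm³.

S_{D/U} = (k₁/k₂)·C_A⁻¹, so S₂/S₁ = (C_{A,2}/C_{A,1})⁻¹.
= 5.14/2.99 = 1.72.

1.72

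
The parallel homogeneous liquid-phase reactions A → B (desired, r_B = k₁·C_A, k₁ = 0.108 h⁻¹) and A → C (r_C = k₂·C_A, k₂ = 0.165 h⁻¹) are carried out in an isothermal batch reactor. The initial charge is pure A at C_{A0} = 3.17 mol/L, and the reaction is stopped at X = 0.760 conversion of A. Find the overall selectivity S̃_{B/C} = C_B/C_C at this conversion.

C_A = C_{A0}(1−X) = 0.7608 mol/L.
Both paths are first order in A, so the instantaneous fraction to B is constant: dC_B/d(−C_A) = k₁/(k₁+k₂) = 0.3956.
C_B = 0.3956·(C_{A0}−C_A) = 0.3956×2.409 = 0.953 mol/L.
C_C = (C_{A0}−C_A)−C_B = 1.456 mol/L; S̃_{B/C} = 0.9531/1.456 = 0.655.

0.655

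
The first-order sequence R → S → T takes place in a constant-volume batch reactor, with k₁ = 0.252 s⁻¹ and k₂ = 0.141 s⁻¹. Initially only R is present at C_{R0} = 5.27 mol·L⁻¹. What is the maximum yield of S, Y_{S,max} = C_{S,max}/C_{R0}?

0.478

At the optimum, C_{S,max}/C_{R0} = (k₁/k₂)^[k₂/(k₂−k₁)].
= (0.252/0.141)^(0.141/(0.141−0.252)) = (1.787)^(-1.270) = 0.4783.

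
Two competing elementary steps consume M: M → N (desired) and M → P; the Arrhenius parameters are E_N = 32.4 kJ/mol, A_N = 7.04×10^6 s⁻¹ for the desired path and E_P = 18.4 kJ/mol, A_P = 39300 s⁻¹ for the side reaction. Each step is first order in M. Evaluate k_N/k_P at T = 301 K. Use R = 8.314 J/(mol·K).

With equal orders, S_{N/P} = k_N/k_P = (A_N/A_P)·exp[(E_P−E_N)/(RT)].
(E_P−E_N)/(RT) = (18.4−32.4)×10³/(8.314×301) = -14000/2503 = -5.594.
k_N/k_P = (7.04×10^6/39300)·exp(-5.594) = 179.1 × 0.003719 = 0.666.
Since E_N > E_P, raising the temperature improves selectivity toward N.

0.666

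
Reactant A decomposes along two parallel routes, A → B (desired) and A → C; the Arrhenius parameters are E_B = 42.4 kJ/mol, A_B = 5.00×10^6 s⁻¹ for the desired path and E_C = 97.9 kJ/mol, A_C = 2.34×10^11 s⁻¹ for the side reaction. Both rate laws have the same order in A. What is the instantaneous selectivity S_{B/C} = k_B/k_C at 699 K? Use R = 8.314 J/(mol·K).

0.300

k_B/k_C = (A_B/A_C)·exp[−(E_B−E_C)/(RT)] = (A_B/A_C)·exp[(E_C−E_B)/(RT)].
(E_C−E_B)/(RT) = (97.9−42.4)×10³/(8.314×699) = 55500/5811 = 9.550.
k_B/k_C = (5.00×10^6/2.34×10^11)·exp(9.550) = 2.137×10^-5 × 14045 = 0.300.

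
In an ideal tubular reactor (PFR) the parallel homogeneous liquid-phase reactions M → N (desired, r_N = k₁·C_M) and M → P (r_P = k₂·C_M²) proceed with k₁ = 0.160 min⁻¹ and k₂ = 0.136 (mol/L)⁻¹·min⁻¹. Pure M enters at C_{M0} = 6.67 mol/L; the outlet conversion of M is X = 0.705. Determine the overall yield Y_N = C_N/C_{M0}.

0.161

C_M = C_{M0}(1−X) = 1.968 mol/L.
Along a PFR/batch, dC_N/dC_M = −r_N/(r_N+r_P) = −k₁/(k₁+k₂·C_M).
Integrating from C_{M0} to C_M: C_N = (0.160/0.136)·ln[(0.160+0.136·6.67)/(0.160+0.136·1.97)] = 1.176·ln(1.067/0.4276) = 1.076 mol/L.
Y_N = C_N/C_{M0} = 1.076/6.67 = 0.161.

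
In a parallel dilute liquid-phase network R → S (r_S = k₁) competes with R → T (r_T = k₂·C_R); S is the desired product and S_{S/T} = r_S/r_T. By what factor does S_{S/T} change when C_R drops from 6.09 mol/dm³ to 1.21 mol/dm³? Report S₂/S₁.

S_{S/T} = (k₁/k₂)·C_R⁻¹, so S₂/S₁ = (C_{R,2}/C_{R,1})⁻¹.
= 6.09/1.21 = 5.03.

5.03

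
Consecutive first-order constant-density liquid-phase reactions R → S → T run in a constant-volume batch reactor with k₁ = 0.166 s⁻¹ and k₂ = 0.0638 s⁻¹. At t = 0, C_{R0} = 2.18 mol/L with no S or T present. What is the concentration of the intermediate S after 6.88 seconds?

1.15 mol/L

Solving the coupled first-order balances gives C_S(t) = [k₁/(k₂−k₁)]·C_{R0}·(e^(−k₁t) − e^(−k₂t)).
e^(−k₁t) = e^(−0.166×6.88) = e^(−1.142) = 0.3192; e^(−k₂t) = e^(−0.4389) = 0.6447.
C_S = 0.166×2.18/(0.0638−0.166) × (0.3192−0.6447) = (-3.541)×(-0.3256) = 1.153 mol/L.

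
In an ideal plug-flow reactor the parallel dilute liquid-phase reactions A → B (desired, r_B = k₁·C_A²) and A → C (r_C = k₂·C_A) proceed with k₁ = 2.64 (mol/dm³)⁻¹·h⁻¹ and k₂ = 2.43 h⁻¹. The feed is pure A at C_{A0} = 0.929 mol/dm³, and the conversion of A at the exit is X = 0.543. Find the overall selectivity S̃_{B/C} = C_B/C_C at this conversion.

0.721

C_A = C_{A0}(1−X) = 0.4246 mol/dm³.
Along a PFR/batch, dC_C/dC_A = −r_C/(r_B+r_C) = −k₂/(k₂+k₁·C_A).
Integrating from C_{A0} to C_A: C_C = (2.43/2.64)·ln[(2.43+2.64·0.929)/(2.43+2.64·0.425)] = 0.9205·ln(4.883/3.551) = 0.2932 mol/dm³.
Then C_B = (C_{A0}−C_A) − C_C = 0.5044 − 0.2932 = 0.2113 mol/dm³.
S̃_{B/C} = C_B/C_C = 0.2113/0.2932 = 0.721.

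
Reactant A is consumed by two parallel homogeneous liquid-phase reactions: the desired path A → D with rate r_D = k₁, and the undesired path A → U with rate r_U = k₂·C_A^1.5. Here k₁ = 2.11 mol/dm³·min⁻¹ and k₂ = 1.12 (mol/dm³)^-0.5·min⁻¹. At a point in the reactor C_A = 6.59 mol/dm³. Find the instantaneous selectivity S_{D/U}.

S_{D/U} = r_D/r_U = (k₁)/(k₂·C_A^1.5) = (k₁/k₂)·C_A^-1.5.
= (2.11) / (1.12×6.590^1.5) = 2.110/18.95 = 0.111.

0.111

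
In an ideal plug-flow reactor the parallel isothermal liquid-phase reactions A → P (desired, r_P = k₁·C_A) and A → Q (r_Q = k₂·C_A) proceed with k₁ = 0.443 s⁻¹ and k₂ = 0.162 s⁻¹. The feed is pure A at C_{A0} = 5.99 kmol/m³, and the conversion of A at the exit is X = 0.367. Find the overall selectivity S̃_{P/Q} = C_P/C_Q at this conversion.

2.73

C_A = C_{A0}(1−X) = 3.792 kmol/m³.
Both paths are first order in A, so the instantaneous fraction to P is constant: dC_P/d(−C_A) = k₁/(k₁+k₂) = 0.7322.
C_P = 0.7322·(C_{A0}−C_A) = 0.7322×2.198 = 1.61 kmol/m³.
C_Q = (C_{A0}−C_A)−C_P = 0.5886 kmol/m³; S̃_{P/Q} = 1.610/0.5886 = 2.73.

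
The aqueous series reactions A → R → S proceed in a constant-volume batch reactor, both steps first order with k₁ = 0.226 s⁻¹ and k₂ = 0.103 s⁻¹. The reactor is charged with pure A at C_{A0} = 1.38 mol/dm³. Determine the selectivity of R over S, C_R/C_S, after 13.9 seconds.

0.602

The intermediate concentration in a first-order A→B→C sequence is C_R = k₁C_{A0}(e^(−k₁t) − e^(−k₂t))/(k₂−k₁).
e^(−k₁t) = e^(−0.226×13.9) = e^(−3.141) = 0.04322; e^(−k₂t) = e^(−1.432) = 0.2389.
C_R = 0.226×1.38/(0.103−0.226) × (0.04322−0.2389) = (-2.536)×(-0.1957) = 0.4962 mol/dm³.
C_A = C_{A0}e^(−k₁t) = 0.05965 mol/dm³, so C_S = C_{A0}−C_A−C_R = 0.8242 mol/dm³; C_R/C_S = 0.602.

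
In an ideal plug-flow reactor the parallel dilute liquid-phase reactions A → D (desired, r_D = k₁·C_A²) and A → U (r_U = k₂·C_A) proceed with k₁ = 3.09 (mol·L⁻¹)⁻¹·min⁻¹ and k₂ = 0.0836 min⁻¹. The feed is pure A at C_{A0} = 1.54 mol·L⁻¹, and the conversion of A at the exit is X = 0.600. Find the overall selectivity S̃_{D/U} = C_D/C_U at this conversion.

C_A = C_{A0}(1−X) = 0.6160 mol·L⁻¹.
Along a PFR/batch, dC_U/dC_A = −r_U/(r_D+r_U) = −k₂/(k₂+k₁·C_A).
Integrating from C_{A0} to C_A: C_U = (0.0836/3.09)·ln[(0.0836+3.09·1.54)/(0.0836+3.09·0.616)] = 0.02706·ln(4.842/1.987) = 0.02410 mol·L⁻¹.
Then C_D = (C_{A0}−C_A) − C_U = 0.9240 − 0.02410 = 0.8999 mol·L⁻¹.
S̃_{D/U} = C_D/C_U = 0.8999/0.02410 = 37.3.

37.3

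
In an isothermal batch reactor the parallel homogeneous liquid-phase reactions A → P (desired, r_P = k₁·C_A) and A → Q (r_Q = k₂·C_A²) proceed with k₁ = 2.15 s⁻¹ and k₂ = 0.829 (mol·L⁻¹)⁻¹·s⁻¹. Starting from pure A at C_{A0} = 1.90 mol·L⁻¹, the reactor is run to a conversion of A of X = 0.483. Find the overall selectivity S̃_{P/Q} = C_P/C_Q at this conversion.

C_A = C_{A0}(1−X) = 0.9823 mol·L⁻¹.
Along a PFR/batch, dC_P/dC_A = −r_P/(r_P+r_Q) = −k₁/(k₁+k₂·C_A).
Integrating from C_{A0} to C_A: C_P = (2.15/0.829)·ln[(2.15+0.829·1.90)/(2.15+0.829·0.982)] = 2.593·ln(3.725/2.964) = 0.5925 mol·L⁻¹.
C_Q = (C_{A0}−C_A)−C_P = 0.3252 mol·L⁻¹; S̃_{P/Q} = 0.5925/0.3252 = 1.82.

1.82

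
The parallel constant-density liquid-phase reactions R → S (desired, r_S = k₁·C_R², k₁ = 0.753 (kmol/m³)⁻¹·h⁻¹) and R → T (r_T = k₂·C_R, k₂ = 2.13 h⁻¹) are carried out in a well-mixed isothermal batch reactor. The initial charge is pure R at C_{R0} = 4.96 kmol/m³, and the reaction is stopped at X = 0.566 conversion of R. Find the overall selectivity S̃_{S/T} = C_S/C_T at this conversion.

1.22

C_R = C_{R0}(1−X) = 2.153 kmol/m³.
Along a PFR/batch, dC_T/dC_R = −r_T/(r_S+r_T) = −k₂/(k₂+k₁·C_R).
Integrating from C_{R0} to C_R: C_T = (2.13/0.753)·ln[(2.13+0.753·4.96)/(2.13+0.753·2.15)] = 2.829·ln(5.865/3.751) = 1.264 kmol/m³.
Then C_S = (C_{R0}−C_R) − C_T = 2.807 − 1.264 = 1.543 kmol/m³.
S̃_{S/T} = C_S/C_T = 1.543/1.264 = 1.22.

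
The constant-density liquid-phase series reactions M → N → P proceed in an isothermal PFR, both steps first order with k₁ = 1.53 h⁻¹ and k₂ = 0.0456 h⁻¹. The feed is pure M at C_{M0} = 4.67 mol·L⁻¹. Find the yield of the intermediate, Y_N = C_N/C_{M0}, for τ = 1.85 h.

Solving the coupled first-order balances gives C_N(τ) = [k₁/(k₂−k₁)]·C_{M0}·(e^(−k₁τ) − e^(−k₂τ)).
e^(−k₁τ) = e^(−1.53×1.85) = e^(−2.831) = 0.05898; e^(−k₂τ) = e^(−0.08436) = 0.9191.
C_N = 1.53×4.67/(0.0456−1.53) × (0.05898−0.9191) = (-4.813)×(-0.8601) = 4.140 mol·L⁻¹.
Y_N = C_N/C_{M0} = 4.140/4.67 = 0.887.

0.887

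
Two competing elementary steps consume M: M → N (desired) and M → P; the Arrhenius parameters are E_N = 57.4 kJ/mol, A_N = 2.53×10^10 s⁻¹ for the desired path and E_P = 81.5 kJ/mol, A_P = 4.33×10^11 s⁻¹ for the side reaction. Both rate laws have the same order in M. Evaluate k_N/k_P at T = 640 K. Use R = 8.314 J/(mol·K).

5.42

k_N/k_P = (A_N/A_P)·exp[−(E_N−E_P)/(RT)] = (A_N/A_P)·exp[(E_P−E_N)/(RT)].
(E_P−E_N)/(RT) = (81.5−57.4)×10³/(8.314×640) = 24100/5321 = 4.529.
k_N/k_P = (2.53×10^10/4.33×10^11)·exp(4.529) = 0.05843 × 92.69 = 5.42.
Since E_N < E_P, lowering the temperature improves selectivity toward N.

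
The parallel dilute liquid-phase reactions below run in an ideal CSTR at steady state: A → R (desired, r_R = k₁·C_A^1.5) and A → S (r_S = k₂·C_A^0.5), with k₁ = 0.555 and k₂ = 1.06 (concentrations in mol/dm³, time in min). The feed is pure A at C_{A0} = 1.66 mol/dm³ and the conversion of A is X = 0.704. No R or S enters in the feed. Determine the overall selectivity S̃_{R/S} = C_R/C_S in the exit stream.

Exit C_A = C_{A0}(1−X) = 1.66×0.296 = 0.4914 mol/dm³.
In a CSTR the entire volume is at exit conditions, so r_R = 0.555×0.4914^1.5 = 0.1912 and r_S = 1.06×0.4914^0.5 = 0.7430.
Overall selectivity = C_R/C_S = r_Rτ/(r_Sτ) = r_R/r_S = 0.257.

0.257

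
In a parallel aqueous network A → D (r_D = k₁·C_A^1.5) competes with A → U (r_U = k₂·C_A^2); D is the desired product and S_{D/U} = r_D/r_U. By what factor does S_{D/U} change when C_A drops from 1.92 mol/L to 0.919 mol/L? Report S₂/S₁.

1.45

S_{D/U} = (k₁/k₂)·C_A^-0.5, so S₂/S₁ = (C_{A,2}/C_{A,1})^-0.5.
= (0.919/1.92)^(-0.5) = (0.4786)^(-0.5) = 1.45.
Selectivity toward D rises as C_A falls — low-concentration operation is favoured.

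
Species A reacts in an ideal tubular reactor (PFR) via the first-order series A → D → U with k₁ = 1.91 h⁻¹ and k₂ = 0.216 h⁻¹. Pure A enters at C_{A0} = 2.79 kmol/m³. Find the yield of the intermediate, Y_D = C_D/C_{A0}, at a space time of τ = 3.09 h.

Solving the coupled first-order balances gives C_D(τ) = [k₁/(k₂−k₁)]·C_{A0}·(e^(−k₁τ) − e^(−k₂τ)).
e^(−k₁τ) = e^(−1.91×3.09) = e^(−5.902) = 0.002734; e^(−k₂τ) = e^(−0.6674) = 0.5130.
C_D = 1.91×2.79/(0.216−1.91) × (0.002734−0.5130) = (-3.146)×(-0.5103) = 1.605 kmol/m³.
Y_D = C_D/C_{A0} = 1.605/2.79 = 0.575.

0.575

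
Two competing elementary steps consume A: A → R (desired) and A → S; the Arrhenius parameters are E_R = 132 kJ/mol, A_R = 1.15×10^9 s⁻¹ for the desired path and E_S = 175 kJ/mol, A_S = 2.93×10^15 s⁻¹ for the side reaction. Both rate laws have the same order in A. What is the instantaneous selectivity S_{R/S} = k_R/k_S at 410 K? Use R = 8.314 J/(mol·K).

0.118

With equal orders, S_{R/S} = k_R/k_S = (A_R/A_S)·exp[(E_S−E_R)/(RT)].
(E_S−E_R)/(RT) = (175−132)×10³/(8.314×410) = 43000/3409 = 12.61.
k_R/k_S = (1.15×10^9/2.93×10^15)·exp(12.61) = 3.925×10^-7 × 3.009×10^5 = 0.118.
Since E_R < E_S, lowering the temperature improves selectivity toward R.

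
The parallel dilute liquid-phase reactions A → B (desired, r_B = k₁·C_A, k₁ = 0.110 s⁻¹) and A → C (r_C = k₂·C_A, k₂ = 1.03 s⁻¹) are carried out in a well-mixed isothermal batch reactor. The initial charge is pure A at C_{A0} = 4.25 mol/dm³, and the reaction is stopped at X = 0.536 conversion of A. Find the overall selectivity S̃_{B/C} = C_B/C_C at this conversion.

C_A = C_{A0}(1−X) = 1.972 mol/dm³.
Both paths are first order in A, so the instantaneous fraction to B is constant: dC_B/d(−C_A) = k₁/(k₁+k₂) = 0.09649.
C_B = 0.09649·(C_{A0}−C_A) = 0.09649×2.278 = 0.220 mol/dm³.
C_C = (C_{A0}−C_A)−C_B = 2.058 mol/dm³; S̃_{B/C} = 0.2198/2.058 = 0.107.

0.107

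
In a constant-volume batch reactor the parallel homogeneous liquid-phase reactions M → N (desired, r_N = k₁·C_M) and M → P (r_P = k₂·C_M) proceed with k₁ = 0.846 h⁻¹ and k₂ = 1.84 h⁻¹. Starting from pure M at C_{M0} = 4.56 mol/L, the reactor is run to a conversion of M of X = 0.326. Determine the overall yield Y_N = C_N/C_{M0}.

C_M = C_{M0}(1−X) = 3.073 mol/L.
Both paths are first order in M, so the instantaneous fraction to N is constant: dC_N/d(−C_M) = k₁/(k₁+k₂) = 0.3150.
C_N = 0.3150·(C_{M0}−C_M) = 0.3150×1.487 = 0.468 mol/L.
Y_N = C_N/C_{M0} = 0.4682/4.56 = 0.103.

0.103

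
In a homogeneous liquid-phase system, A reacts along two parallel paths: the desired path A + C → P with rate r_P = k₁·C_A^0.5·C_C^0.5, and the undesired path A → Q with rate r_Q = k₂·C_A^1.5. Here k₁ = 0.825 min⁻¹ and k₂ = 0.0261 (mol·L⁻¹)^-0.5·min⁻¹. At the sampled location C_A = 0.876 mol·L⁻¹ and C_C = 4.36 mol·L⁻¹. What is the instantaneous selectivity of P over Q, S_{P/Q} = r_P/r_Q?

75.3

S_{P/Q} = r_P/r_Q = (k₁·C_A^0.5·C_C^0.5)/(k₂·C_A^1.5) = (k₁/k₂)·C_A⁻¹·C_C^0.5.
= (0.825×0.8760^0.5×4.360^0.5) / (0.0261×0.8760^1.5) = 1.612/0.02140 = 75.3.
The undesired path is higher order in A, so low C_A (CSTR or dilute feed) favours P.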